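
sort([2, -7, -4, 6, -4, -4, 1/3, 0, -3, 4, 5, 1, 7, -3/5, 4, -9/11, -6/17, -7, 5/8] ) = [-7, -7, -4, -4, -4, -3, -9/11, -3/5, -6/17, 0, 1/3, 5/8, 1, 2, 4, 4, 5, 6, 7] 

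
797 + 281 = 1078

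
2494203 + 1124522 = 3618725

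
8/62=4/31 ≈ 0.129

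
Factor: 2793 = 3^1*7^2*19^1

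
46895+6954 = 53849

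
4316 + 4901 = 9217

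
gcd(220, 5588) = 44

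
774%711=63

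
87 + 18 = 105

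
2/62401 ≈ 0.0000321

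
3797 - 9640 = -5843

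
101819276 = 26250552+75568724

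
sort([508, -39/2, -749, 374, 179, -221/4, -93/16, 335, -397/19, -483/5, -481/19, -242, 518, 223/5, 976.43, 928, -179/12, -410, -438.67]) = [-749, -438.67, -410, -242, -483/5, -221/4, -481/19, -397/19, -39/2, -179/12, -93/16, 223/5, 179, 335, 374, 508, 518, 928, 976.43]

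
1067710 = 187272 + 880438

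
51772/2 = 25886 = 25886.00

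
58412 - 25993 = 32419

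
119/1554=17/222 ≈ 0.0766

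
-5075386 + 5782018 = 706632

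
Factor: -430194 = -1*2^1*3^1*71699^1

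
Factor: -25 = -1 * 5^2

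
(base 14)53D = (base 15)490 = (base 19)2G9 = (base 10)1035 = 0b10000001011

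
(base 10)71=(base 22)35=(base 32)27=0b1000111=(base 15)4b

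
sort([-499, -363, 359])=[-499, -363, 359]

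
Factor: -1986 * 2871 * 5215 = -1 * 2^1 * 3^3 * 5^1 * 7^1 * 11^1 * 29^1 * 149^1 * 331^1 = -29734918290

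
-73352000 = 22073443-95425443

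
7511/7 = 1073 = 1073.00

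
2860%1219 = 422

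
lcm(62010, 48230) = 434070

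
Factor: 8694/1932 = 2^(-1)*3^2 = 9/2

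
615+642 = 1257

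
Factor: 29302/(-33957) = -1*2^1*3^(-2)*7^(-1)*11^(-1)*13^1*23^1 = -598/693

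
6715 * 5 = 33575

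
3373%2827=546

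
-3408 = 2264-5672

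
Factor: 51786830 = 2^1 * 5^1 * 53^1 * 97711^1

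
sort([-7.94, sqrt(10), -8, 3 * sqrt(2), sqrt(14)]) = [-8, -7.94, sqrt(10), sqrt(14), 3 * sqrt(2)]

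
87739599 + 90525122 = 178264721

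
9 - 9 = 0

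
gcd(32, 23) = 1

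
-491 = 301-792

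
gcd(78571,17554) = 1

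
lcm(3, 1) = 3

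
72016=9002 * 8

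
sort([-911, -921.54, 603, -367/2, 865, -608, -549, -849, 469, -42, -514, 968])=[-921.54, -911, -849, -608, -549, -514, -367/2, -42, 469, 603, 865, 968]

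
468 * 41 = 19188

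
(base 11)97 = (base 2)1101010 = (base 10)106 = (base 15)71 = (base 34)34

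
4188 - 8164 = -3976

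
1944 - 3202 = -1258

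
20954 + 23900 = 44854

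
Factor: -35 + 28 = -1*7^1 = -7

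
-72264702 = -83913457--11648755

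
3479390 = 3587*970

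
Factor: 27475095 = 3^1*5^1*1831673^1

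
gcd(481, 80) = 1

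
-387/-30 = 129/10 = 12.90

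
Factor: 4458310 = 2^1 * 5^1 * 397^1 * 1123^1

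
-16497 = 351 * (-47)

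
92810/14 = 46405/7 ≈ 6629.29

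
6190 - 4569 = 1621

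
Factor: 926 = 2^1*463^1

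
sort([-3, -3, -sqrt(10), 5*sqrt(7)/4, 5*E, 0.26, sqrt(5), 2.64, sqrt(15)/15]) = [-sqrt(10), -3, -3, sqrt(15)/15, 0.26, sqrt(5), 2.64, 5*sqrt(7)/4, 5*E]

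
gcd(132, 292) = 4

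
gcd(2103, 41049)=3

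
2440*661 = 1612840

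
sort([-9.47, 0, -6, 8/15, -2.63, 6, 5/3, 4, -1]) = [-9.47, -6, -2.63, -1, 0, 8/15, 5/3, 4, 6]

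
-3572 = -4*893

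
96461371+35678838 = 132140209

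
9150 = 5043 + 4107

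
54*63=3402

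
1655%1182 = 473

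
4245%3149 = 1096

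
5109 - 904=4205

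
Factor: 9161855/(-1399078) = -1*2^(-1)*5^1*699539^(-1)*1832371^1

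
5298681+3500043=8798724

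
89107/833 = 106+809/833 ≈ 106.97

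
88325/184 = 480 + 5/184≈480.03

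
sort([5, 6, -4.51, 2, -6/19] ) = [-4.51, -6/19, 2, 5, 6] 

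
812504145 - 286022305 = 526481840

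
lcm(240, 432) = 2160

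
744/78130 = 372/39065 ≈ 0.00952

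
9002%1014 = 890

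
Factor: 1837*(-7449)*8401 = -1*3^1*11^1*13^1*31^1*167^1*191^1*271^1 = -114957713013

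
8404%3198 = 2008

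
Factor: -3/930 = -1*2^(-1)*5^(-1)*31^(-1) = -1/310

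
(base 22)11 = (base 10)23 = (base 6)35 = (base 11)21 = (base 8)27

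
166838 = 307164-140326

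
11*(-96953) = -1066483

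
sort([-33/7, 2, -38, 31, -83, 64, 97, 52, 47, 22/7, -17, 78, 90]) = [-83, -38, -17, -33/7, 2, 22/7, 31, 47, 52, 64, 78, 90, 97]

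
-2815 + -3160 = -5975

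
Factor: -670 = -1*2^1*5^1*67^1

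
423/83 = 5 + 8/83 ≈ 5.10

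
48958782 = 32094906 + 16863876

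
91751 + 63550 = 155301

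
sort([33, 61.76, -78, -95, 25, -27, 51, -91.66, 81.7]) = [-95, -91.66, -78, -27, 25, 33, 51, 61.76, 81.7]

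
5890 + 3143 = 9033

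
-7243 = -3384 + -3859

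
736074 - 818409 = -82335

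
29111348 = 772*37709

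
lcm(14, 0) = 0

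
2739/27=101 + 4/9 ≈ 101.44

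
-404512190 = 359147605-763659795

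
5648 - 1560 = 4088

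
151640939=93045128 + 58595811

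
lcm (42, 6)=42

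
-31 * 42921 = -1330551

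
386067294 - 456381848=-70314554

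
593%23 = 18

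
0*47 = 0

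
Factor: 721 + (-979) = -1 * 2^1 * 3^1 * 43^1 = -258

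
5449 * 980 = 5340020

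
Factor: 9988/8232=2^(-1)*3^(-1)*7^(-3)*11^1*227^1=2497/2058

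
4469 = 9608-5139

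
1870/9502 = 935/4751 ≈ 0.197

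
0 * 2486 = 0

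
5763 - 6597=-834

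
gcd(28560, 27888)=336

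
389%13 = 12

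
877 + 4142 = 5019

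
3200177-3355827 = -155650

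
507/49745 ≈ 0.0102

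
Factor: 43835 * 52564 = 2^2 * 5^1 * 11^1 * 17^1 * 773^1 * 797^1 = 2304142940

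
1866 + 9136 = 11002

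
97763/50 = 1955 + 13/50 = 1955.26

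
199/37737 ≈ 0.00527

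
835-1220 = -385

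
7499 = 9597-2098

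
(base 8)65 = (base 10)53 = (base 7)104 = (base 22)29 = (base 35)1i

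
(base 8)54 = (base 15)2e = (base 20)24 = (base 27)1h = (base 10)44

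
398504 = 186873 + 211631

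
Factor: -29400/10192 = -1*2^(-1)*3^1*5^2*13^(-1) = -75/26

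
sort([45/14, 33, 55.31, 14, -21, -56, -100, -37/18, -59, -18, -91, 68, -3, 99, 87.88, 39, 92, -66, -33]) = [-100, -91, -66, -59, -56, -33, -21, -18, -3, -37/18, 45/14, 14, 33, 39, 55.31, 68, 87.88, 92, 99]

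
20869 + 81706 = 102575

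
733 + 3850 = 4583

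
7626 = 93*82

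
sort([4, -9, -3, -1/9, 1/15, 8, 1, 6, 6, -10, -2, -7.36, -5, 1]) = [-10, -9, -7.36, -5, -3, -2, -1/9, 1/15, 1, 1, 4, 6, 6, 8]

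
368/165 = 2+38/165≈2.23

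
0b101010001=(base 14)1a1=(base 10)337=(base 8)521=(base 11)287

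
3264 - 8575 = -5311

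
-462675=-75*6169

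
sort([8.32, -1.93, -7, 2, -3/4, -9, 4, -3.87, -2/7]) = [-9, -7, -3.87, -1.93, -3/4, -2/7, 2, 4, 8.32]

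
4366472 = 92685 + 4273787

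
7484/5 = 1496 + 4/5 = 1496.80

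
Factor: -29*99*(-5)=3^2*5^1*11^1*29^1=14355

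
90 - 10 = 80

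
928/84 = 11 + 1/21 ≈ 11.05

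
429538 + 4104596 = 4534134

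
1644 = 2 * 822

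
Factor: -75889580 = -1*2^2*5^1*13^1*151^1*1933^1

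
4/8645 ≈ 0.000463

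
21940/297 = 73 + 259/297≈73.87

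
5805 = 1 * 5805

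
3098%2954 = 144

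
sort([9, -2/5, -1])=[-1, -2/5, 9]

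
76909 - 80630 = -3721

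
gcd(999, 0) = 999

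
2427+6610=9037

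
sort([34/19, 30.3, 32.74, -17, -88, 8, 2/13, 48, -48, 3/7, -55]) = [-88, -55, -48, -17, 2/13, 3/7, 34/19, 8, 30.3, 32.74, 48]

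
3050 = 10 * 305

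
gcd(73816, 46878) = 2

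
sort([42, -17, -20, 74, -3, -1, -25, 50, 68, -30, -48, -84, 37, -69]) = [-84, -69, -48, -30, -25, -20, -17, -3, -1, 37, 42, 50, 68, 74]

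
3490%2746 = 744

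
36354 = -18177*(-2)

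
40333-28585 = 11748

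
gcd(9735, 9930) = 15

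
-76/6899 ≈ -0.0110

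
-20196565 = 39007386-59203951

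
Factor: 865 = 5^1 * 173^1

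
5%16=5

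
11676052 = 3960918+7715134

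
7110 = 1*7110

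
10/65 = 2/13 ≈ 0.154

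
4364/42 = 2182/21 ≈ 103.90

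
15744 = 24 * 656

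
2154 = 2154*1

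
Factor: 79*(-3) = -1*3^1*79^1 = -237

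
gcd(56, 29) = 1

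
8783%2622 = 917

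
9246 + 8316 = 17562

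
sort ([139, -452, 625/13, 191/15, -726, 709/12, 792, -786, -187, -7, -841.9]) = [-841.9, -786, -726, -452, -187, -7, 191/15, 625/13, 709/12, 139, 792]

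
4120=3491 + 629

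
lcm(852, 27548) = 82644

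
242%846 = 242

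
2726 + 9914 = 12640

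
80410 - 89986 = -9576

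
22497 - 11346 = 11151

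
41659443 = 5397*7719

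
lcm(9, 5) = 45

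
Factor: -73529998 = -1 * 2^1 * 17^1 * 2162647^1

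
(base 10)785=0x311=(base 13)485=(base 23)1b3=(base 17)2c3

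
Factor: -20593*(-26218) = 2^1*13109^1*20593^1 = 539907274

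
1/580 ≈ 0.00172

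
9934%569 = 261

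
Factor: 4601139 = 3^1 * 1533713^1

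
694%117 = 109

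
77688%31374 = 14940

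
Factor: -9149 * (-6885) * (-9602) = -1 * 2^1 * 3^4 * 5^1 * 7^1 * 17^1 * 1307^1 * 4801^1 = -604838285730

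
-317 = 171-488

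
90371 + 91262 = 181633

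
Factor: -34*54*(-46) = 2^3*3^3*17^1*23^1 = 84456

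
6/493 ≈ 0.0122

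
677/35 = 19 + 12/35 ≈ 19.34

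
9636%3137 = 225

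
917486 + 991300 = 1908786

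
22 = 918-896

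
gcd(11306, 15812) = 2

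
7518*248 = 1864464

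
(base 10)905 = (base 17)324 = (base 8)1611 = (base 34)ql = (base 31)t6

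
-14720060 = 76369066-91089126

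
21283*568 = 12088744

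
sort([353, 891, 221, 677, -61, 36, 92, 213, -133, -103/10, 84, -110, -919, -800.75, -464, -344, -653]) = [-919, -800.75, -653, -464, -344, -133, -110, -61, -103/10, 36, 84, 92, 213, 221, 353, 677, 891]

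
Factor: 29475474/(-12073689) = -1 * 2^1 * 3^(-1) * 7^1 * 17^(-1) * 23^(-1) * 41^1 * 47^(-1) * 73^(-1) * 17117^1 = -9825158/4024563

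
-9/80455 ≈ -0.000112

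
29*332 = 9628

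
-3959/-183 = 21 + 116/183 ≈ 21.63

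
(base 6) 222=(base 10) 86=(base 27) 35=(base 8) 126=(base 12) 72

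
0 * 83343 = 0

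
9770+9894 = 19664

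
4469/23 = 194 + 7/23 ≈ 194.30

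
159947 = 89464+70483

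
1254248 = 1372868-118620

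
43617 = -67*(-651)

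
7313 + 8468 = 15781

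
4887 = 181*27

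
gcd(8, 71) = 1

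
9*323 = 2907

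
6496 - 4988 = 1508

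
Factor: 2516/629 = 2^2 = 4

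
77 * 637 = 49049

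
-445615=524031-969646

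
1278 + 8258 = 9536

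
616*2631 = 1620696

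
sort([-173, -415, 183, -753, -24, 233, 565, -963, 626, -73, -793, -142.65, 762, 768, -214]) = [-963, -793, -753, -415, -214, -173, -142.65, -73, -24, 183, 233, 565, 626, 762, 768]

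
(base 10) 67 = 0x43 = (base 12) 57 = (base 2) 1000011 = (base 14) 4b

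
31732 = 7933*4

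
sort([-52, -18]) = [-52, -18]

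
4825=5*965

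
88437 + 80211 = 168648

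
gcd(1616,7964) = 4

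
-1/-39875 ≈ 0.0000251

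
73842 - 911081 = -837239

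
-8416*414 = -3484224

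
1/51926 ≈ 0.0000193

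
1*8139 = 8139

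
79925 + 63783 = 143708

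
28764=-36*(-799) 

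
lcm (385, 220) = 1540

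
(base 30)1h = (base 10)47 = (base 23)21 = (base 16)2f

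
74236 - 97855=-23619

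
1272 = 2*636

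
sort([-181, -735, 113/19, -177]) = [-735, -181, -177, 113/19]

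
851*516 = 439116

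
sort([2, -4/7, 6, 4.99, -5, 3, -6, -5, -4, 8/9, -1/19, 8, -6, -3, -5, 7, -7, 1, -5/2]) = [-7, -6, -6, -5, -5, -5, -4, -3, -5/2, -4/7, -1/19, 8/9, 1, 2, 3, 4.99, 6, 7, 8]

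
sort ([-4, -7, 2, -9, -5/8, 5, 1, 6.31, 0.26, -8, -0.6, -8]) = [-9, -8, -8, -7, -4, -5/8, -0.6, 0.26, 1, 2, 5, 6.31]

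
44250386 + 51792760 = 96043146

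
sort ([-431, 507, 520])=[-431, 507, 520]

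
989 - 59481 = -58492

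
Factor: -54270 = -1 * 2^1 * 3^4 * 5^1 * 67^1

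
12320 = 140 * 88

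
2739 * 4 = 10956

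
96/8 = 12 = 12.00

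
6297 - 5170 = 1127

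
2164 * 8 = 17312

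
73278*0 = 0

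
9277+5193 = 14470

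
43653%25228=18425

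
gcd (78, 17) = 1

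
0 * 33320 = 0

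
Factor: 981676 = 2^2 * 245419^1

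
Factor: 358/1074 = 3^(-1) = 1/3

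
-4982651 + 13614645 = 8631994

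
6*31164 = 186984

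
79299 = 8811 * 9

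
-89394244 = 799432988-888827232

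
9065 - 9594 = -529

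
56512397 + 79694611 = 136207008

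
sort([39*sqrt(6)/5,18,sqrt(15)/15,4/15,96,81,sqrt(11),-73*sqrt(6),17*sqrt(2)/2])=[-73*sqrt(6),sqrt(15)/15,4/15,sqrt(11),17*sqrt(2)/2,18,39*sqrt(6)/5,81,96]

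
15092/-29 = -520-12/29 ≈ -520.41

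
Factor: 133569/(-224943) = -1*3^3*17^1*773^(-1) = -459/773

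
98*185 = 18130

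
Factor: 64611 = 3^3*2393^1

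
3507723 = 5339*657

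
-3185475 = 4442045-7627520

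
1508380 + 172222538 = 173730918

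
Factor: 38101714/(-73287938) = -1 * 7^2 * 107^(-1) * 342467^(-1) * 388793^1 = -19050857/36643969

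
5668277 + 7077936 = 12746213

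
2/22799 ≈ 0.0000877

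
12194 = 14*871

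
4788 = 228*21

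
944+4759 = 5703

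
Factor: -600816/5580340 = -1*2^2*3^1*5^(-1)*37^(-1)*7541^(-1)*12517^1 = -150204/1395085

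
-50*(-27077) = 1353850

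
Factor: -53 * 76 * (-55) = 2^2 * 5^1 * 11^1 * 19^1 * 53^1 = 221540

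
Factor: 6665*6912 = 2^8*3^3*5^1*31^1*43^1 = 46068480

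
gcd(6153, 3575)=1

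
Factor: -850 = -1 * 2^1 * 5^2 * 17^1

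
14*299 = 4186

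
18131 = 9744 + 8387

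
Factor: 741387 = 3^1*17^1*14537^1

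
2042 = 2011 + 31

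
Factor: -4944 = -1*2^4*3^1*103^1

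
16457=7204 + 9253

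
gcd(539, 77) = 77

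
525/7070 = 15/202 ≈ 0.0743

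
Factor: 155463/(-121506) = -1*2^(-1)*263^(-1)*673^1 = -673/526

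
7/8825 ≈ 0.000793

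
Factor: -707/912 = -1*2^(-4)*3^(-1)*7^1*19^(-1)*101^1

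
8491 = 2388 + 6103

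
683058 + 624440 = 1307498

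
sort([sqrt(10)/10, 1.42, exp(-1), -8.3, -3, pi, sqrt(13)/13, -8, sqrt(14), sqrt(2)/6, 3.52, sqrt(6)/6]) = [-8.3, -8, -3, sqrt(2)/6, sqrt(13)/13, sqrt(10)/10, exp(-1), sqrt(6)/6, 1.42, pi, 3.52, sqrt(14)]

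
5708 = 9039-3331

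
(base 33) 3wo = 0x10fb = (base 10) 4347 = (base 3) 12222000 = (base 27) 5q0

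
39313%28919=10394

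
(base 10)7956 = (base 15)2556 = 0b1111100010100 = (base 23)f0l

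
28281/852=9427/284 ≈ 33.19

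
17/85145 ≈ 0.000200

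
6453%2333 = 1787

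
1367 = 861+506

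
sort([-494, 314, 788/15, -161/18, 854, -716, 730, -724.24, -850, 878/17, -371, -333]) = [-850, -724.24, -716, -494, -371, -333, -161/18, 878/17, 788/15, 314, 730, 854]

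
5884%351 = 268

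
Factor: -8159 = -1*41^1*199^1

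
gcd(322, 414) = 46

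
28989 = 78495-49506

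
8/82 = 4/41 ≈ 0.0976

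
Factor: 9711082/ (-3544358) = -1*113^ (-1)*15683^ (-1)*4855541^1 = -4855541/1772179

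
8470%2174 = 1948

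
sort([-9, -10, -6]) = [-10, -9, -6]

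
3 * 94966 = 284898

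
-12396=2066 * (-6)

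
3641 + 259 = 3900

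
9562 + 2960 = 12522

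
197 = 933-736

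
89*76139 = 6776371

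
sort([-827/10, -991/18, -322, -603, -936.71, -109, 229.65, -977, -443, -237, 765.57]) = [-977, -936.71, -603, -443, -322, -237, -109, -827/10, -991/18, 229.65, 765.57]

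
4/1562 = 2/781 ≈ 0.00256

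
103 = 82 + 21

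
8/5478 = 4/2739 ≈ 0.00146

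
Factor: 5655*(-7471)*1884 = -1*2^2*3^2*5^1*13^1*29^1*31^1*157^1*241^1 = -79596183420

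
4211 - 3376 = 835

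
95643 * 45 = 4303935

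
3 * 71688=215064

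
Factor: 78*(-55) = -1*2^1*3^1*5^1*11^1*13^1 = -4290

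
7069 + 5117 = 12186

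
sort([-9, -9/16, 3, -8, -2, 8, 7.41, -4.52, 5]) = [-9, -8, -4.52, -2, -9/16, 3, 5, 7.41, 8]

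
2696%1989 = 707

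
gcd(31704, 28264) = 8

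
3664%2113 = 1551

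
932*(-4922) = -4587304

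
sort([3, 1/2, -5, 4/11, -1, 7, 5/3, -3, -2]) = [-5, -3, -2, -1, 4/11, 1/2, 5/3, 3, 7]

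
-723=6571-7294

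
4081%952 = 273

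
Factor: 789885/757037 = 3^3 * 5^1 * 619^(-1) * 1223^(-1) * 5851^1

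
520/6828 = 130/1707 ≈ 0.0762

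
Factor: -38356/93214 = -1 * 2^1 * 11^(-1) * 19^(-1) * 43^1 = -86/209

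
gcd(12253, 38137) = 1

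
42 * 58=2436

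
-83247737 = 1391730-84639467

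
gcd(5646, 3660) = 6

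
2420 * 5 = 12100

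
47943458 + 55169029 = 103112487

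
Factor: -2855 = -1*5^1*571^1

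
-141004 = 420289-561293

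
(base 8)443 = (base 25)bg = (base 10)291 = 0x123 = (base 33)8r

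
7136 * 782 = 5580352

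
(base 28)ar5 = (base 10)8601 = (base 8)20631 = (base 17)1ccg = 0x2199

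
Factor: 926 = 2^1 * 463^1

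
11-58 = -47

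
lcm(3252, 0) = 0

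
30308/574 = 52+230/287≈52.80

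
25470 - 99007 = -73537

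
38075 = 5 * 7615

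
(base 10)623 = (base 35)hs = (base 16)26f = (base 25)on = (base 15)2b8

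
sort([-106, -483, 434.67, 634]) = [-483, -106, 434.67, 634]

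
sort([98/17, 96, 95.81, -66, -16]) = [-66, -16, 98/17, 95.81, 96]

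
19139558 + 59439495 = 78579053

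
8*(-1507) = -12056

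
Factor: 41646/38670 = 5^(-1)*11^1*631^1*1289^(-1) = 6941/6445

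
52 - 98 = -46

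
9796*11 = 107756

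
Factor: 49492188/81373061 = 2^2*3^3*7^(-1)*11^(-1)*19^1*89^1*271^1*1056793^(-1)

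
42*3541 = 148722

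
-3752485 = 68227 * (-55)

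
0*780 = 0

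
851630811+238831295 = 1090462106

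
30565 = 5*6113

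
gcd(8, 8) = 8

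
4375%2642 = 1733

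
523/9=58 + 1/9 ≈ 58.11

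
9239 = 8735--504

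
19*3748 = 71212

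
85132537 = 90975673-5843136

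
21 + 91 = 112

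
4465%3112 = 1353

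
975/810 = 1 + 11/54 ≈ 1.20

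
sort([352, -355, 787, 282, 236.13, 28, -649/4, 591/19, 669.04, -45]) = [-355, -649/4, -45, 28, 591/19, 236.13, 282, 352, 669.04, 787]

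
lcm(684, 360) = 6840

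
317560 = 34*9340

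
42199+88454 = 130653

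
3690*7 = 25830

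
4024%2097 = 1927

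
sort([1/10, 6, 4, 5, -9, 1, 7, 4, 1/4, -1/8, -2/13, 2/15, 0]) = [-9, -2/13, -1/8, 0, 1/10, 2/15, 1/4, 1, 4, 4, 5, 6, 7]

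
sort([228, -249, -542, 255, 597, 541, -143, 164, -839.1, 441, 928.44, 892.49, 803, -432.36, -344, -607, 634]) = [-839.1, -607, -542, -432.36, -344, -249, -143, 164, 228, 255, 441, 541, 597, 634, 803, 892.49, 928.44]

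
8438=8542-104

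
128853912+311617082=440470994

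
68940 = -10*(-6894)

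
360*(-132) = -47520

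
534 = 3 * 178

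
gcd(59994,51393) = 3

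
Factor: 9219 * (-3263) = -1 * 3^1 * 7^1 * 13^1 * 251^1 * 439^1 = -30081597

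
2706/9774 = 451/1629 ≈ 0.277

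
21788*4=87152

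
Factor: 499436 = 2^2 * 7^1 * 17837^1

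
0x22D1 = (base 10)8913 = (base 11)6773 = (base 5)241123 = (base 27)C63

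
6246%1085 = 821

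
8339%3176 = 1987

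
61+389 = 450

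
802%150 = 52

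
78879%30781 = 17317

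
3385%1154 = 1077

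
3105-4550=-1445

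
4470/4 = 2235/2 = 1117.50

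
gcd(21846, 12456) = 6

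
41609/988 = 42 + 113/988 ≈ 42.11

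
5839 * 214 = 1249546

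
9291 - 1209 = 8082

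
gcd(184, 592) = 8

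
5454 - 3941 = 1513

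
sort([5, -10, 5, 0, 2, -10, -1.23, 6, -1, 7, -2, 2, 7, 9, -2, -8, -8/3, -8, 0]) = [-10, -10, -8, -8, -8/3, -2, -2, -1.23, -1, 0, 0, 2, 2, 5, 5, 6, 7, 7, 9]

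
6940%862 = 44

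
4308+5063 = 9371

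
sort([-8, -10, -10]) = [-10, -10, -8]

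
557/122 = 4+69/122 ≈ 4.57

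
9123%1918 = 1451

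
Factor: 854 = 2^1 * 7^1 * 61^1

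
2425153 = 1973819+451334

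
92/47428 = 23/11857 ≈ 0.00194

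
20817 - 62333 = -41516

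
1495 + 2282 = 3777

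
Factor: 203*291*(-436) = -1*2^2*3^1*7^1*29^1*97^1*109^1 = -25755828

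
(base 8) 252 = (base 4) 2222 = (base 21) 82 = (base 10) 170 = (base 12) 122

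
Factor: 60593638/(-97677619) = -1 * 2^1 * 7^1 * 13^(-1) * 188179^1 * 326681^(-1) = -2634506/4246853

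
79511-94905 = -15394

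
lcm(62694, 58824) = 4764744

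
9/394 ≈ 0.0228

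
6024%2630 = 764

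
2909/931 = 3 + 116/931 ≈ 3.12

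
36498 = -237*(-154)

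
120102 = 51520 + 68582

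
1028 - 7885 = -6857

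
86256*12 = 1035072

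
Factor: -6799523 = -1 * 523^1 * 13001^1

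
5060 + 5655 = 10715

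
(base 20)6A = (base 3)11211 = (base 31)46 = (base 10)130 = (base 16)82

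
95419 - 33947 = 61472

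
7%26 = 7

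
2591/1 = 2591 = 2591.00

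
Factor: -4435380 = -1 * 2^2 * 3^2 * 5^1 * 41^1 * 601^1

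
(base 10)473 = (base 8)731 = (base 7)1244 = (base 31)f8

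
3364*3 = 10092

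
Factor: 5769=3^2 * 641^1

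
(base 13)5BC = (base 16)3E8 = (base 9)1331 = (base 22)21A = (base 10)1000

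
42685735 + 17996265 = 60682000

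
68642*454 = 31163468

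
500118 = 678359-178241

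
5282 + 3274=8556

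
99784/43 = 2320+24/43 ≈ 2320.56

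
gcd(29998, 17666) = 2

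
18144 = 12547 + 5597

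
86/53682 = 43/26841 ≈ 0.00160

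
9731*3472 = 33786032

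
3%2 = 1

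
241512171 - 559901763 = -318389592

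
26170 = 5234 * 5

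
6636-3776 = 2860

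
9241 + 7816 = 17057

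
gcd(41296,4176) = 464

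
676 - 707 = -31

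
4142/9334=2071/4667 ≈ 0.444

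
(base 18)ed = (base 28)9d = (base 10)265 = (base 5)2030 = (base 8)411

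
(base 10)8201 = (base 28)acp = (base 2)10000000001001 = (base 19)13dc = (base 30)93b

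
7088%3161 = 766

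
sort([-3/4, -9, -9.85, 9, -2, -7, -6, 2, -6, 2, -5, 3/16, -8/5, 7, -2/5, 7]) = [-9.85, -9, -7, -6, -6, -5, -2, -8/5, -3/4, -2/5, 3/16, 2, 2, 7, 7, 9]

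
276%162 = 114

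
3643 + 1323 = 4966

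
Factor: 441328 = 2^4*27583^1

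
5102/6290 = 2551/3145 ≈ 0.811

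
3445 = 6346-2901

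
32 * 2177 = 69664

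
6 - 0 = 6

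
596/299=1 + 297/299 ≈ 1.99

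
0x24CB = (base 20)13AJ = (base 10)9419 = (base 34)851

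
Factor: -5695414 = -1 * 2^1 * 2847707^1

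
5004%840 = 804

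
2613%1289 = 35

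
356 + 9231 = 9587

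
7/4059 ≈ 0.00172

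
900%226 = 222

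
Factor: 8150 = 2^1*5^2*163^1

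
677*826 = 559202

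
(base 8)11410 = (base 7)20130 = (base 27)6ic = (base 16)1308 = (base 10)4872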